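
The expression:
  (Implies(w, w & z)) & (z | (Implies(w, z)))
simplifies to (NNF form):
z | ~w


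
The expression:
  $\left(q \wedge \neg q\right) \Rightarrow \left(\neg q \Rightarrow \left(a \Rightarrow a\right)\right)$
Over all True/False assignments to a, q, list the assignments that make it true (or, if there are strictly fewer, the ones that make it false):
is always true.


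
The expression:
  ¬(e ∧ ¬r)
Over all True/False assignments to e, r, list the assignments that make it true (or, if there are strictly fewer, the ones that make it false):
is false only for:
  e=True, r=False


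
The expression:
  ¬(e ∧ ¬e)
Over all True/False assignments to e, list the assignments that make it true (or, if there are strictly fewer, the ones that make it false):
is always true.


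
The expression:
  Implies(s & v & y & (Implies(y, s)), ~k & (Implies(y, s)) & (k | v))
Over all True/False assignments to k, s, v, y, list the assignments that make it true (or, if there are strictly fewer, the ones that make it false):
is false only for:
  k=True, s=True, v=True, y=True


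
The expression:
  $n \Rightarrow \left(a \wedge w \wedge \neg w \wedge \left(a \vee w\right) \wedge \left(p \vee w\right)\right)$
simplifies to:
$\neg n$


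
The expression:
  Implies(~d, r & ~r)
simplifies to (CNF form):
d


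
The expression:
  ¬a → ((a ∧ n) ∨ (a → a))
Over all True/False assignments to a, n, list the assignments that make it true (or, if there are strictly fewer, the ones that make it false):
is always true.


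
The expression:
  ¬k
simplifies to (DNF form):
¬k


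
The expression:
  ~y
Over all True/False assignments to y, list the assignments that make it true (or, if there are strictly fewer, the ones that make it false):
is true only for:
  y=False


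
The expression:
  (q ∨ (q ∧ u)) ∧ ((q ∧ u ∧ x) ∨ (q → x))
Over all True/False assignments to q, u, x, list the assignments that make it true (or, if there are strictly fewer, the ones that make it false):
is true only for:
  q=True, u=False, x=True;
  q=True, u=True, x=True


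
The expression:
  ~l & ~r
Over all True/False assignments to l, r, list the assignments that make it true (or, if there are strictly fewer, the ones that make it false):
is true only for:
  l=False, r=False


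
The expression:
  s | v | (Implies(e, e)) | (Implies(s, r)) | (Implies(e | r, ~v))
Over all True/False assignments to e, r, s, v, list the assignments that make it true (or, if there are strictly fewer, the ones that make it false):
is always true.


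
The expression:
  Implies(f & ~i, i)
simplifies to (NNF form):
i | ~f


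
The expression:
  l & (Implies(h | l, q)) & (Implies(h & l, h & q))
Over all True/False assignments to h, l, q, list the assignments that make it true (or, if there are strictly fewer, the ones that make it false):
is true only for:
  h=False, l=True, q=True;
  h=True, l=True, q=True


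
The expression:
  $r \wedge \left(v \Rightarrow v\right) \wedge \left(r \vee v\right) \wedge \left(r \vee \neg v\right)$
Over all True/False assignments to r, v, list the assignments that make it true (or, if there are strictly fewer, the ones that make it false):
is true only for:
  r=True, v=False;
  r=True, v=True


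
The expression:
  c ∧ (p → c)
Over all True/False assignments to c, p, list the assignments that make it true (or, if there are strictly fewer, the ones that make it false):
is true only for:
  c=True, p=False;
  c=True, p=True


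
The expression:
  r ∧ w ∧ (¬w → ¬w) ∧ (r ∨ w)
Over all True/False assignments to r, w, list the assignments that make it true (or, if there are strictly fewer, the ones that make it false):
is true only for:
  r=True, w=True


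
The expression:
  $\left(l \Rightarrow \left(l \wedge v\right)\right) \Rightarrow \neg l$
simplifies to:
$\neg l \vee \neg v$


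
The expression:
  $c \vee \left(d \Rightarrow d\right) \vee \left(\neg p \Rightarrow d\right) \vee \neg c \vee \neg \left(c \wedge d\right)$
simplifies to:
$\text{True}$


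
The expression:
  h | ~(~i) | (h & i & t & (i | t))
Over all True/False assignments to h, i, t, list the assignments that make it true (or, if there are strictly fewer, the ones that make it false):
is false only for:
  h=False, i=False, t=False;
  h=False, i=False, t=True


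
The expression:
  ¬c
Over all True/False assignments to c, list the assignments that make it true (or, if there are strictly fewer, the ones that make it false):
is true only for:
  c=False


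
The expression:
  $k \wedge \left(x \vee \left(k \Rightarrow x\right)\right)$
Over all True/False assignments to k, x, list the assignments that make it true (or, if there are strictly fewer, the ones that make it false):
is true only for:
  k=True, x=True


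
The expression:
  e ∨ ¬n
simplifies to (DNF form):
e ∨ ¬n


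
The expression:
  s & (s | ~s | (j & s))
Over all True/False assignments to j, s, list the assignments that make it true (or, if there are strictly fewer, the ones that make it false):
is true only for:
  j=False, s=True;
  j=True, s=True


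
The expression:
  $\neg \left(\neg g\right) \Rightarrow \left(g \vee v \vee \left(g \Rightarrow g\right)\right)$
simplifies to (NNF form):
$\text{True}$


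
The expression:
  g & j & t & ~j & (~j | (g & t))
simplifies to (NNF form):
False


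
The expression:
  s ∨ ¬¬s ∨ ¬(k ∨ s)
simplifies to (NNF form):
s ∨ ¬k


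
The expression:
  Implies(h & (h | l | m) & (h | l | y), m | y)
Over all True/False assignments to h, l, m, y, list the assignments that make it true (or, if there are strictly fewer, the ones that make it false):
is false only for:
  h=True, l=False, m=False, y=False;
  h=True, l=True, m=False, y=False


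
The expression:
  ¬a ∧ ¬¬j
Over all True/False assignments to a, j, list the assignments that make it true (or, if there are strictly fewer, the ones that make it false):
is true only for:
  a=False, j=True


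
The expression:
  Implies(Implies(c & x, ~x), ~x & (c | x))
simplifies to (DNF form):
c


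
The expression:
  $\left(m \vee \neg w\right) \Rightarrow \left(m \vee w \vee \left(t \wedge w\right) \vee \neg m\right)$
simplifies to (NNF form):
$\text{True}$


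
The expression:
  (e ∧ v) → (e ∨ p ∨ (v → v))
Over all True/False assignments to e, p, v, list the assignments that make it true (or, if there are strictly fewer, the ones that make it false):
is always true.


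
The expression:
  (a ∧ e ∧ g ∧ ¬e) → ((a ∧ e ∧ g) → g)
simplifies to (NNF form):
True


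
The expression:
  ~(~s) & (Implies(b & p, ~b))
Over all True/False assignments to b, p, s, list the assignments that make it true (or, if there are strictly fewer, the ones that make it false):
is true only for:
  b=False, p=False, s=True;
  b=False, p=True, s=True;
  b=True, p=False, s=True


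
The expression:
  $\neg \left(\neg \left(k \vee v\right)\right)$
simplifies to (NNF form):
$k \vee v$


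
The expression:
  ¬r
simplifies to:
¬r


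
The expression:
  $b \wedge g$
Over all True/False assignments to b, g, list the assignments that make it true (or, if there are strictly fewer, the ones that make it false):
is true only for:
  b=True, g=True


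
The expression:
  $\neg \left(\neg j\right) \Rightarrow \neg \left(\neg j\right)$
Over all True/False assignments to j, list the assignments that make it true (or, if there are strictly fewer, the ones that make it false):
is always true.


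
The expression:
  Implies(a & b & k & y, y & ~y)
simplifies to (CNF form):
~a | ~b | ~k | ~y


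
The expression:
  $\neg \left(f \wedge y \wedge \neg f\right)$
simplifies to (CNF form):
$\text{True}$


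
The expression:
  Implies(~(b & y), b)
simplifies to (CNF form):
b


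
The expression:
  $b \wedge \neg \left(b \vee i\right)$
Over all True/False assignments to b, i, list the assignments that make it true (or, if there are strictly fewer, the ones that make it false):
is never true.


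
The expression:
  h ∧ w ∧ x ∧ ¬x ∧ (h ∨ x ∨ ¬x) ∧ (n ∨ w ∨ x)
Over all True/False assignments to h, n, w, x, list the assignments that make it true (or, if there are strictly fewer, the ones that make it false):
is never true.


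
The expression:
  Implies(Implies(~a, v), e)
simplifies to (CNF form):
(e | ~a) & (e | ~v)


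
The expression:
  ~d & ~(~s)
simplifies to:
s & ~d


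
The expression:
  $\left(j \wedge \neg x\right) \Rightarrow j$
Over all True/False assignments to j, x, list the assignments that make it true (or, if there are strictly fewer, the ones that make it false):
is always true.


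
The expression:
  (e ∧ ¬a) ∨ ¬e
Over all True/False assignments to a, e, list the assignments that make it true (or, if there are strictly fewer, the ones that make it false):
is false only for:
  a=True, e=True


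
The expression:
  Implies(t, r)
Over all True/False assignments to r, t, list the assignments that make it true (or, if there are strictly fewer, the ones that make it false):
is false only for:
  r=False, t=True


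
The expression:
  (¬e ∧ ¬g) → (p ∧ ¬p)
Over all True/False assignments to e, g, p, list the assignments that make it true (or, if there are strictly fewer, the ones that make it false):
is false only for:
  e=False, g=False, p=False;
  e=False, g=False, p=True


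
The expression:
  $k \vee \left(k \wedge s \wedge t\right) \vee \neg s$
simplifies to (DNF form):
$k \vee \neg s$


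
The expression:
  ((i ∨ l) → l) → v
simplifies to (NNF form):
v ∨ (i ∧ ¬l)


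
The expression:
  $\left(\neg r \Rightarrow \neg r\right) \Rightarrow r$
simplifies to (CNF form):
$r$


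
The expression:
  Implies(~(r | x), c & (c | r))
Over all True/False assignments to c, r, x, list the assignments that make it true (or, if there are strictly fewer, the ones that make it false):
is false only for:
  c=False, r=False, x=False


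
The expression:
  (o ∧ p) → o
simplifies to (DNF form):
True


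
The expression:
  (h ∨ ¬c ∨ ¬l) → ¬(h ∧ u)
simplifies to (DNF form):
¬h ∨ ¬u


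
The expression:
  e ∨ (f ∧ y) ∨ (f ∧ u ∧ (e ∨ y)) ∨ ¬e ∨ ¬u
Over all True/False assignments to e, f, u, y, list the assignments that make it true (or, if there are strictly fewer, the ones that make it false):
is always true.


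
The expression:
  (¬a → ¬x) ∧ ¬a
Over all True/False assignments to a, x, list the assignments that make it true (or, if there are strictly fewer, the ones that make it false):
is true only for:
  a=False, x=False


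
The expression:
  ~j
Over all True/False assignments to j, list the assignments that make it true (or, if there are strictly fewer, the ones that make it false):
is true only for:
  j=False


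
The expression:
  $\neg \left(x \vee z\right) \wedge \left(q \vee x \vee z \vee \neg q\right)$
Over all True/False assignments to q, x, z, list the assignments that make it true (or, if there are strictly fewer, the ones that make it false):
is true only for:
  q=False, x=False, z=False;
  q=True, x=False, z=False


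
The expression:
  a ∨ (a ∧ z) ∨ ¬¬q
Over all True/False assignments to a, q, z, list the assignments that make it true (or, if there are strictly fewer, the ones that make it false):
is false only for:
  a=False, q=False, z=False;
  a=False, q=False, z=True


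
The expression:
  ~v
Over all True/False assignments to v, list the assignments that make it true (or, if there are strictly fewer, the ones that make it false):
is true only for:
  v=False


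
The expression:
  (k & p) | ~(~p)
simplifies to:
p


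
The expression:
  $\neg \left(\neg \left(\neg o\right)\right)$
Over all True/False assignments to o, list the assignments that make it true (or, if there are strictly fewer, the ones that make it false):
is true only for:
  o=False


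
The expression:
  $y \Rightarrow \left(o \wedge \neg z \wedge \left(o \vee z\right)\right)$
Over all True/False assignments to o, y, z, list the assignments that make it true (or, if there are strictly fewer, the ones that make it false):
is false only for:
  o=False, y=True, z=False;
  o=False, y=True, z=True;
  o=True, y=True, z=True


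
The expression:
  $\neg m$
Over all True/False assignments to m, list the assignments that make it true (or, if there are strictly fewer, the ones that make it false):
is true only for:
  m=False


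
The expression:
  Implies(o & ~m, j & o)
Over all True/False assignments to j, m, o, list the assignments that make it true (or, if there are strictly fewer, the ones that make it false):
is false only for:
  j=False, m=False, o=True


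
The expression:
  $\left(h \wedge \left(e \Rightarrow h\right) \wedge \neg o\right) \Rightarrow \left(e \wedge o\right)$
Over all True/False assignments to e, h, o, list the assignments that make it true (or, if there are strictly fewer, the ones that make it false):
is false only for:
  e=False, h=True, o=False;
  e=True, h=True, o=False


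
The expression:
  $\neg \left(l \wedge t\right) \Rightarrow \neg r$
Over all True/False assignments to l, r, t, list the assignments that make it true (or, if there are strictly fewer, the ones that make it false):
is false only for:
  l=False, r=True, t=False;
  l=False, r=True, t=True;
  l=True, r=True, t=False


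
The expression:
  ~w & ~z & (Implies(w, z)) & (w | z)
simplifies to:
False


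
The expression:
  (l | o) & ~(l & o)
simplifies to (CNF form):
(l | o) & (~l | ~o)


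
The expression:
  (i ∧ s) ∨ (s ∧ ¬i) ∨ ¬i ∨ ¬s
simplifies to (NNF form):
True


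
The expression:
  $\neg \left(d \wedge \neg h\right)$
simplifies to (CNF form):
$h \vee \neg d$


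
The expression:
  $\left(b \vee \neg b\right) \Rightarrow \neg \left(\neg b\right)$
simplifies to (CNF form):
$b$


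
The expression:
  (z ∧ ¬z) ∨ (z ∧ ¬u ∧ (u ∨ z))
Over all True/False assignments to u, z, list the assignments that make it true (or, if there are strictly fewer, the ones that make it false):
is true only for:
  u=False, z=True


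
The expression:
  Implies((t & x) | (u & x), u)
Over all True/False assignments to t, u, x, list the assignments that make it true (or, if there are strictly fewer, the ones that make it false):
is false only for:
  t=True, u=False, x=True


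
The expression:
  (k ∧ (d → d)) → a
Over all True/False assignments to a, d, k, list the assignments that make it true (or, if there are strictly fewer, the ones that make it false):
is false only for:
  a=False, d=False, k=True;
  a=False, d=True, k=True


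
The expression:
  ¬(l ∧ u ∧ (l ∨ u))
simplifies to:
¬l ∨ ¬u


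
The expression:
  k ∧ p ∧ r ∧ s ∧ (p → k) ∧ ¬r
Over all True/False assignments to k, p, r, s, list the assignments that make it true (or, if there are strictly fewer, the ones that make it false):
is never true.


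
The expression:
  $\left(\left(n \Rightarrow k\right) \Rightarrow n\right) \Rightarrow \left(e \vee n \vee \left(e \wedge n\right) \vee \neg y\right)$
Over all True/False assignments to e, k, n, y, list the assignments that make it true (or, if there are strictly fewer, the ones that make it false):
is always true.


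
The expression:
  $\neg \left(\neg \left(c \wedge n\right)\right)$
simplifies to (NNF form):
$c \wedge n$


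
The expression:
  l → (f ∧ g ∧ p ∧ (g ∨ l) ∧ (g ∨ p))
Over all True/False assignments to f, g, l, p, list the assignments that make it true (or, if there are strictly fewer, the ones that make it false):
is false only for:
  f=False, g=False, l=True, p=False;
  f=False, g=False, l=True, p=True;
  f=False, g=True, l=True, p=False;
  f=False, g=True, l=True, p=True;
  f=True, g=False, l=True, p=False;
  f=True, g=False, l=True, p=True;
  f=True, g=True, l=True, p=False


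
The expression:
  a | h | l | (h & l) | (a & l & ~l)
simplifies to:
a | h | l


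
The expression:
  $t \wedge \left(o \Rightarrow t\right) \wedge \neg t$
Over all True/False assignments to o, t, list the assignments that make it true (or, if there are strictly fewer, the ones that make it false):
is never true.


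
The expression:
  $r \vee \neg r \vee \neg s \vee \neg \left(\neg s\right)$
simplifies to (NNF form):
$\text{True}$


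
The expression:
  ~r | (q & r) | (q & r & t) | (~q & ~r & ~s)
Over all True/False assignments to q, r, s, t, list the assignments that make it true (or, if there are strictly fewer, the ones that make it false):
is false only for:
  q=False, r=True, s=False, t=False;
  q=False, r=True, s=False, t=True;
  q=False, r=True, s=True, t=False;
  q=False, r=True, s=True, t=True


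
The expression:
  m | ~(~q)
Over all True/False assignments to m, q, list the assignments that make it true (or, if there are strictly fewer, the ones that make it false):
is false only for:
  m=False, q=False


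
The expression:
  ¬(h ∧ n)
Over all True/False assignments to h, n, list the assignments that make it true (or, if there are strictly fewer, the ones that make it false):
is false only for:
  h=True, n=True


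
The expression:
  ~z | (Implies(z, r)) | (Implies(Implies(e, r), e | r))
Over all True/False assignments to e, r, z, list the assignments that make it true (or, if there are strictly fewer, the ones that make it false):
is false only for:
  e=False, r=False, z=True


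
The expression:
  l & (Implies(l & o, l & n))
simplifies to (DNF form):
(l & n) | (l & ~o)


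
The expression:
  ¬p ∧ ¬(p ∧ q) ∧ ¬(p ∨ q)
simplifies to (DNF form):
¬p ∧ ¬q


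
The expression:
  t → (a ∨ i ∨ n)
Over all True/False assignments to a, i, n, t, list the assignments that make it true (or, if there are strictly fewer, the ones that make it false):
is false only for:
  a=False, i=False, n=False, t=True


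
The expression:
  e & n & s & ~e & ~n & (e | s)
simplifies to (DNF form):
False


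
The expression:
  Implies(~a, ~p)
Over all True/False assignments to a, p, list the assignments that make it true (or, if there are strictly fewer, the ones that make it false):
is false only for:
  a=False, p=True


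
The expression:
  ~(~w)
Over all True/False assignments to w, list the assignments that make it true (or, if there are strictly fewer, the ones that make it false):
is true only for:
  w=True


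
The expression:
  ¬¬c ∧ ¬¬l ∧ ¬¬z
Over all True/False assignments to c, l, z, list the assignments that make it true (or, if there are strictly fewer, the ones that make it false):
is true only for:
  c=True, l=True, z=True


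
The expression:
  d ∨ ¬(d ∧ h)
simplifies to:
True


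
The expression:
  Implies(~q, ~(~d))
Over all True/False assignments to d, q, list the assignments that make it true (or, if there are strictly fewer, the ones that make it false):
is false only for:
  d=False, q=False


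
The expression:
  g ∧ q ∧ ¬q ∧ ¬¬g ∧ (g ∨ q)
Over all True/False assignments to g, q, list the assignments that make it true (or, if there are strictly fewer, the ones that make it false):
is never true.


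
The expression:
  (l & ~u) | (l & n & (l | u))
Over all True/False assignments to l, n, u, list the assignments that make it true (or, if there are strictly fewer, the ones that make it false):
is true only for:
  l=True, n=False, u=False;
  l=True, n=True, u=False;
  l=True, n=True, u=True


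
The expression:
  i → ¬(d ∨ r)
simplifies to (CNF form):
(¬d ∨ ¬i) ∧ (¬i ∨ ¬r)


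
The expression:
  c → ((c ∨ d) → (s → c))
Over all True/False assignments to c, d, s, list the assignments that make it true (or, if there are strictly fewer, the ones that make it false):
is always true.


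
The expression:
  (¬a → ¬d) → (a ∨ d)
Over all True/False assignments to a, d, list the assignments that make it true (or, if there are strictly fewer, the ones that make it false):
is false only for:
  a=False, d=False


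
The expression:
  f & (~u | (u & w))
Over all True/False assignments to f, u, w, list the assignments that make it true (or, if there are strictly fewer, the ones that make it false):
is true only for:
  f=True, u=False, w=False;
  f=True, u=False, w=True;
  f=True, u=True, w=True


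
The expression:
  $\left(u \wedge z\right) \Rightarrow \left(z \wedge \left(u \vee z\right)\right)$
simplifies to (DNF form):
$\text{True}$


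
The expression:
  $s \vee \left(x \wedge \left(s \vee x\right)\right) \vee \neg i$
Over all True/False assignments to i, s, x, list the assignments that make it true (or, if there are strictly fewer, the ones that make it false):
is false only for:
  i=True, s=False, x=False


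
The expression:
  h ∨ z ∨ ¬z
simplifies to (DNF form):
True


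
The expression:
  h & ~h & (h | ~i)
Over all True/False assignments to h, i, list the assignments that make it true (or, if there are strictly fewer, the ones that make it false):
is never true.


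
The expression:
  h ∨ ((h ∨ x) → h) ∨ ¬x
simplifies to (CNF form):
h ∨ ¬x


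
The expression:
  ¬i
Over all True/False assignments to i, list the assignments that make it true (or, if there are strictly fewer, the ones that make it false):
is true only for:
  i=False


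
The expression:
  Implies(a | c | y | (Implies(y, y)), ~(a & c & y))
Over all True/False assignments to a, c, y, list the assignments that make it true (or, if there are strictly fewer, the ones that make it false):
is false only for:
  a=True, c=True, y=True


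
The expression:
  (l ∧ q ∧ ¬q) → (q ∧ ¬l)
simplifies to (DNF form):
True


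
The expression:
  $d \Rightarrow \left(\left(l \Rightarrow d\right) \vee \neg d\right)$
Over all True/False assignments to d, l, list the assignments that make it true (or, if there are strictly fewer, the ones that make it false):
is always true.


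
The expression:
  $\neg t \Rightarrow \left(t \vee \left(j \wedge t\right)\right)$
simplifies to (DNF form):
$t$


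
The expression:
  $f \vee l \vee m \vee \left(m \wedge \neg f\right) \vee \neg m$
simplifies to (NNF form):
$\text{True}$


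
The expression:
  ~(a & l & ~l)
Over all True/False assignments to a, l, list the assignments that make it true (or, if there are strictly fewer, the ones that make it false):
is always true.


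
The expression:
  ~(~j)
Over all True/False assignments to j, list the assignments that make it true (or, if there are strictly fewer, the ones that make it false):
is true only for:
  j=True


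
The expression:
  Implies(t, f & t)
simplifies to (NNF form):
f | ~t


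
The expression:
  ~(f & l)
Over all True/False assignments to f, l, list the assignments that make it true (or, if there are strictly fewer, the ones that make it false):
is false only for:
  f=True, l=True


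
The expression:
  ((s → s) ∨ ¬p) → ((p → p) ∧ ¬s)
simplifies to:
¬s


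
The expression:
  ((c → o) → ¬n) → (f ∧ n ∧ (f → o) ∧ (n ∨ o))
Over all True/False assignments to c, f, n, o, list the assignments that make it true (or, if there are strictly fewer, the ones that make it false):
is true only for:
  c=False, f=False, n=True, o=False;
  c=False, f=False, n=True, o=True;
  c=False, f=True, n=True, o=False;
  c=False, f=True, n=True, o=True;
  c=True, f=False, n=True, o=True;
  c=True, f=True, n=True, o=True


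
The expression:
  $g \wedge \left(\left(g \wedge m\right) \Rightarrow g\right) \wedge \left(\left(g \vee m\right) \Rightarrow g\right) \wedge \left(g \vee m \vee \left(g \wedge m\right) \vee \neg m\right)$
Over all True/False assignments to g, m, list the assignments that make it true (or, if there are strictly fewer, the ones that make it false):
is true only for:
  g=True, m=False;
  g=True, m=True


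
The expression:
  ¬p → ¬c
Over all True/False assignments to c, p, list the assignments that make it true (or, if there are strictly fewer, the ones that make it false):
is false only for:
  c=True, p=False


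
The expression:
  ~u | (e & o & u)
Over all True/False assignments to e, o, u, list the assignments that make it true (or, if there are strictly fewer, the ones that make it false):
is false only for:
  e=False, o=False, u=True;
  e=False, o=True, u=True;
  e=True, o=False, u=True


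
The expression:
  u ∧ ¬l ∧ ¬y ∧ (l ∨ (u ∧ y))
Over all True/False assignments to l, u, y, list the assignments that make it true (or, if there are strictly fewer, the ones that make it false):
is never true.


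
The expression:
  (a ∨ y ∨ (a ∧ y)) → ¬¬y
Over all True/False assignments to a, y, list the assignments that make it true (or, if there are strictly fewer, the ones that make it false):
is false only for:
  a=True, y=False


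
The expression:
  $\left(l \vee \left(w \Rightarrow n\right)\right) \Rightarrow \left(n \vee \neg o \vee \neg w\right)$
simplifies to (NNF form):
$n \vee \neg l \vee \neg o \vee \neg w$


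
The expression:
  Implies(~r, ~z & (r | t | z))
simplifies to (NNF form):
r | (t & ~z)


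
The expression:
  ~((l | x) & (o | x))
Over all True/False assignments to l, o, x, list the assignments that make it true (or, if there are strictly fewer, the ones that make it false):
is true only for:
  l=False, o=False, x=False;
  l=False, o=True, x=False;
  l=True, o=False, x=False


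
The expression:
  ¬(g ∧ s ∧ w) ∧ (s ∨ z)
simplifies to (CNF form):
(s ∨ z) ∧ (¬g ∨ ¬s ∨ ¬w)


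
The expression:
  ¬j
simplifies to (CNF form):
¬j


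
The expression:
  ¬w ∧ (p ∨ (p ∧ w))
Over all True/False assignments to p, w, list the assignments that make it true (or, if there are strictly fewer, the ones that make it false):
is true only for:
  p=True, w=False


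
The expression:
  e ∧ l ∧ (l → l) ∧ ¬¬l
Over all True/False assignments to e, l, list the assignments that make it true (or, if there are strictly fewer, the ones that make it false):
is true only for:
  e=True, l=True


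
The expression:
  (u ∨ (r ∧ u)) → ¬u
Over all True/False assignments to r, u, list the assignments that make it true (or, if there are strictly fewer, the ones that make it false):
is true only for:
  r=False, u=False;
  r=True, u=False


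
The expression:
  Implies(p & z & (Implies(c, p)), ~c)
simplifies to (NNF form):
~c | ~p | ~z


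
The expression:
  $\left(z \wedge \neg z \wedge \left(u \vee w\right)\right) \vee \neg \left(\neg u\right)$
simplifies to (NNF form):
$u$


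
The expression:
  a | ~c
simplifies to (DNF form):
a | ~c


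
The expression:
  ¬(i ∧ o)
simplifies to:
¬i ∨ ¬o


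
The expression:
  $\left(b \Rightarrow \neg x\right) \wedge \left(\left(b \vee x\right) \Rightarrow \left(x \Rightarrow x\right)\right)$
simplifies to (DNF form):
$\neg b \vee \neg x$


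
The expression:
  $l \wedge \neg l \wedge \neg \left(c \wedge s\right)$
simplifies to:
$\text{False}$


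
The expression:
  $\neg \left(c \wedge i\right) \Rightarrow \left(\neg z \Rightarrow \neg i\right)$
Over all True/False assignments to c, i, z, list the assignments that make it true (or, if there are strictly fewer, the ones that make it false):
is false only for:
  c=False, i=True, z=False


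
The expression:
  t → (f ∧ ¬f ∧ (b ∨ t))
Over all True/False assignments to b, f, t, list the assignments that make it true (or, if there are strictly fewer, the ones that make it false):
is true only for:
  b=False, f=False, t=False;
  b=False, f=True, t=False;
  b=True, f=False, t=False;
  b=True, f=True, t=False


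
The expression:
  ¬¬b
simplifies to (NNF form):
b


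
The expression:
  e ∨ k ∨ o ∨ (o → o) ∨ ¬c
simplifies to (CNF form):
True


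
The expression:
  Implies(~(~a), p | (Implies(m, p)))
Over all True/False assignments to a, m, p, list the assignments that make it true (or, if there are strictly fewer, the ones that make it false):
is false only for:
  a=True, m=True, p=False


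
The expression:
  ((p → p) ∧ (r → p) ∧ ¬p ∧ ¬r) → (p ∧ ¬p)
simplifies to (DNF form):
p ∨ r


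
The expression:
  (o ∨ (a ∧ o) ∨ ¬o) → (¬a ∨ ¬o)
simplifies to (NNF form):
¬a ∨ ¬o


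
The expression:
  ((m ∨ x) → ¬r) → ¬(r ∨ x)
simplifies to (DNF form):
(m ∧ ¬x) ∨ (r ∧ x) ∨ (¬r ∧ ¬x)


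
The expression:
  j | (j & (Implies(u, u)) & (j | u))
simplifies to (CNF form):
j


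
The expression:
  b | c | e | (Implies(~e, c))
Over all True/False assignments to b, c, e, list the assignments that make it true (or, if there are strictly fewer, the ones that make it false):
is false only for:
  b=False, c=False, e=False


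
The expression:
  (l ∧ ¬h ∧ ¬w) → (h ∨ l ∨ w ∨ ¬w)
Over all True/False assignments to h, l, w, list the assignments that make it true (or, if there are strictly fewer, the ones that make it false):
is always true.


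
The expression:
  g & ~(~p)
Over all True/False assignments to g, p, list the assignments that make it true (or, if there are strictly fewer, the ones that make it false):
is true only for:
  g=True, p=True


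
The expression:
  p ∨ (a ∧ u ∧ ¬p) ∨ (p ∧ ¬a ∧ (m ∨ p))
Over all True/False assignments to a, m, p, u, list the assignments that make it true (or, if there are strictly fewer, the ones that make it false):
is false only for:
  a=False, m=False, p=False, u=False;
  a=False, m=False, p=False, u=True;
  a=False, m=True, p=False, u=False;
  a=False, m=True, p=False, u=True;
  a=True, m=False, p=False, u=False;
  a=True, m=True, p=False, u=False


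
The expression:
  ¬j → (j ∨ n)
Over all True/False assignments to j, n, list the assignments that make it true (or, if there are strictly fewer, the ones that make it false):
is false only for:
  j=False, n=False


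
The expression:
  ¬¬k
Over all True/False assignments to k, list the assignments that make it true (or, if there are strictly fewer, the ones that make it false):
is true only for:
  k=True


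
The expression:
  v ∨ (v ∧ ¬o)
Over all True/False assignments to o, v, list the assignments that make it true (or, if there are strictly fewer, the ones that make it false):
is true only for:
  o=False, v=True;
  o=True, v=True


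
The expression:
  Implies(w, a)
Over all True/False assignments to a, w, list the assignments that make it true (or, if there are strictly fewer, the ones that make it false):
is false only for:
  a=False, w=True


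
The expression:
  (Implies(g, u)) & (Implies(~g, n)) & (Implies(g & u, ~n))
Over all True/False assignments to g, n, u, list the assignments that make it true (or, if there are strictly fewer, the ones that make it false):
is true only for:
  g=False, n=True, u=False;
  g=False, n=True, u=True;
  g=True, n=False, u=True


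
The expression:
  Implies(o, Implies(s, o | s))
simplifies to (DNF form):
True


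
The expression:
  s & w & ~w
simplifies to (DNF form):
False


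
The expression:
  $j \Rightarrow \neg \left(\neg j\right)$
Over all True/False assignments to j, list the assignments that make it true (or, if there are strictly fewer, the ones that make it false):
is always true.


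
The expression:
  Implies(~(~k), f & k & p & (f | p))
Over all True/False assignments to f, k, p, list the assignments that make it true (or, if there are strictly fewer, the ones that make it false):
is false only for:
  f=False, k=True, p=False;
  f=False, k=True, p=True;
  f=True, k=True, p=False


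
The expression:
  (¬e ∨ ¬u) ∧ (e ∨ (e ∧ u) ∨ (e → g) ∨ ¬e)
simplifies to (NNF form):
¬e ∨ ¬u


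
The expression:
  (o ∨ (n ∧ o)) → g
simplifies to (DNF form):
g ∨ ¬o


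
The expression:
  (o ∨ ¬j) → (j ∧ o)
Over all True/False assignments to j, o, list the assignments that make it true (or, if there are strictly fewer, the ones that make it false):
is true only for:
  j=True, o=False;
  j=True, o=True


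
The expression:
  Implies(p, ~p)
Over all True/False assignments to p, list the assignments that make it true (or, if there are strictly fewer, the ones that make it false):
is true only for:
  p=False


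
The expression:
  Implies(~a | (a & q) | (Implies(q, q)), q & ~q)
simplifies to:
False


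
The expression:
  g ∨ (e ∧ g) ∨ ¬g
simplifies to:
True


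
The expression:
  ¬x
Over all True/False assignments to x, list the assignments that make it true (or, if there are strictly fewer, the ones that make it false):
is true only for:
  x=False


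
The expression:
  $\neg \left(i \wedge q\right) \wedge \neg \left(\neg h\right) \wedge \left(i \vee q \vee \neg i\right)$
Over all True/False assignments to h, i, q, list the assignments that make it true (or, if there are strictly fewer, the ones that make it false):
is true only for:
  h=True, i=False, q=False;
  h=True, i=False, q=True;
  h=True, i=True, q=False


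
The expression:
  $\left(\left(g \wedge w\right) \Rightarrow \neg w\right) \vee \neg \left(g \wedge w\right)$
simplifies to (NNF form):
$\neg g \vee \neg w$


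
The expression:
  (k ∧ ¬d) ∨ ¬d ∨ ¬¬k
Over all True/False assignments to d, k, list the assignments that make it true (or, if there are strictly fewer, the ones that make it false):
is false only for:
  d=True, k=False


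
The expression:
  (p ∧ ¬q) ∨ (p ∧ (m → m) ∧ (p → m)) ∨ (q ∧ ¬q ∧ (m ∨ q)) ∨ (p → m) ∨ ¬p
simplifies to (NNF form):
m ∨ ¬p ∨ ¬q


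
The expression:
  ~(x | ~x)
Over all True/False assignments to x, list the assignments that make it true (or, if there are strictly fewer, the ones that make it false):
is never true.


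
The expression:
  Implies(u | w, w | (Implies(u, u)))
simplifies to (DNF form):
True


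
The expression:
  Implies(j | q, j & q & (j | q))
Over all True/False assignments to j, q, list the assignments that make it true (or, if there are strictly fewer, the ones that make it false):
is true only for:
  j=False, q=False;
  j=True, q=True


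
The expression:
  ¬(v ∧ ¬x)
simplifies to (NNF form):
x ∨ ¬v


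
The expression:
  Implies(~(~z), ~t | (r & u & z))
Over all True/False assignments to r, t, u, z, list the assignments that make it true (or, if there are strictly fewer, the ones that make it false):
is false only for:
  r=False, t=True, u=False, z=True;
  r=False, t=True, u=True, z=True;
  r=True, t=True, u=False, z=True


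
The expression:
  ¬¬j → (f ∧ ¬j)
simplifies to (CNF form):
¬j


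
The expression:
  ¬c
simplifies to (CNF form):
¬c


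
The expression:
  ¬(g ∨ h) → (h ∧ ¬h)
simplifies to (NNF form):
g ∨ h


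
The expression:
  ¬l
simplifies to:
¬l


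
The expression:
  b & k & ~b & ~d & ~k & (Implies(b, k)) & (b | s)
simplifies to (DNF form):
False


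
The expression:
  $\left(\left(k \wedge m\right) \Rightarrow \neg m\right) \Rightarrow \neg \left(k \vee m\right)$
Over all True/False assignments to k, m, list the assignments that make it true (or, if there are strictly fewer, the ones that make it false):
is true only for:
  k=False, m=False;
  k=True, m=True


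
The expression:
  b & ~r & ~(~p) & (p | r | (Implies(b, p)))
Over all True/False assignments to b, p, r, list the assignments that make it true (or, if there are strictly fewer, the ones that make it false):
is true only for:
  b=True, p=True, r=False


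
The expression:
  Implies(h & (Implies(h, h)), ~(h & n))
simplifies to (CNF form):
~h | ~n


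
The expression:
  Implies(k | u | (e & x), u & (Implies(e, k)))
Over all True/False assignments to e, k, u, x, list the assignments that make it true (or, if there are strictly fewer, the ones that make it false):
is false only for:
  e=False, k=True, u=False, x=False;
  e=False, k=True, u=False, x=True;
  e=True, k=False, u=False, x=True;
  e=True, k=False, u=True, x=False;
  e=True, k=False, u=True, x=True;
  e=True, k=True, u=False, x=False;
  e=True, k=True, u=False, x=True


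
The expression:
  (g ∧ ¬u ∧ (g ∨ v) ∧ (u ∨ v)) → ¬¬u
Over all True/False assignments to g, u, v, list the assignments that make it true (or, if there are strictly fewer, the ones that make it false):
is false only for:
  g=True, u=False, v=True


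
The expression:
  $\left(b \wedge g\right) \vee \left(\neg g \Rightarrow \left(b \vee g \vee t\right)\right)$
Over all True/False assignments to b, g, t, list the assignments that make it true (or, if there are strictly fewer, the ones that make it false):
is false only for:
  b=False, g=False, t=False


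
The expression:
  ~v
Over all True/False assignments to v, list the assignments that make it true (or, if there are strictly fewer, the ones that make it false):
is true only for:
  v=False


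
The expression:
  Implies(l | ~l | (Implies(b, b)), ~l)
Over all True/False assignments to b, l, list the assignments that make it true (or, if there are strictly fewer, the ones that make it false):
is true only for:
  b=False, l=False;
  b=True, l=False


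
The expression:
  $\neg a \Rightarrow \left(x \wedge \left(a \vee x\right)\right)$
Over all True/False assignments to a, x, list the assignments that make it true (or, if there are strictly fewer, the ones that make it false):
is false only for:
  a=False, x=False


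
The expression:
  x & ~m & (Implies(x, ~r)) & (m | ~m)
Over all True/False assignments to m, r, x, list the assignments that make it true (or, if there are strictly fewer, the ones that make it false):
is true only for:
  m=False, r=False, x=True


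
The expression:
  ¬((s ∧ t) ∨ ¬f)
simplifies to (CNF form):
f ∧ (¬s ∨ ¬t)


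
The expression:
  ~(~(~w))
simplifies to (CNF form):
~w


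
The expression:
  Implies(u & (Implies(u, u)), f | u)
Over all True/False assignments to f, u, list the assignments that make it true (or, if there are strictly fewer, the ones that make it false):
is always true.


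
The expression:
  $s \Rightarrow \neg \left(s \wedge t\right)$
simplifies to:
$\neg s \vee \neg t$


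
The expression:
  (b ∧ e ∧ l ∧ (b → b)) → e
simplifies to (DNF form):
True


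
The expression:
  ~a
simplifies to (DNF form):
~a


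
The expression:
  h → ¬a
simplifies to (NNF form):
¬a ∨ ¬h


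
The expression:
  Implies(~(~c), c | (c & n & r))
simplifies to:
True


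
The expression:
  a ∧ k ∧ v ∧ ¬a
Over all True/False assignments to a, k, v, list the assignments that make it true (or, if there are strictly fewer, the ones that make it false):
is never true.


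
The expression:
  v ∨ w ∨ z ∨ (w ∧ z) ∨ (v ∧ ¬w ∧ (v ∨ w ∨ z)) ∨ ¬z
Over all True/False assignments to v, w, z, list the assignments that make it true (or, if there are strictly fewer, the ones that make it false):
is always true.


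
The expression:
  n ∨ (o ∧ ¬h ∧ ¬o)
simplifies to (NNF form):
n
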